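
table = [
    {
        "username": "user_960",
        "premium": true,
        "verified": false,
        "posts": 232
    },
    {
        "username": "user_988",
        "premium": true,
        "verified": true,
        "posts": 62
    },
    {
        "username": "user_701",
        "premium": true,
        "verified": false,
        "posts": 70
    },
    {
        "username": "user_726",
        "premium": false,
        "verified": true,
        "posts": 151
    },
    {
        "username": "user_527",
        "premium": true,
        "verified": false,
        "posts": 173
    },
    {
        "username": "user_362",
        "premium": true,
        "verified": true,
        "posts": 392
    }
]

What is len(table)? 6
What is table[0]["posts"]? 232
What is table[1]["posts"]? 62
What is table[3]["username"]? "user_726"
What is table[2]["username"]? "user_701"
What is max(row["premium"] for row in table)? True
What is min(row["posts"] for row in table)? 62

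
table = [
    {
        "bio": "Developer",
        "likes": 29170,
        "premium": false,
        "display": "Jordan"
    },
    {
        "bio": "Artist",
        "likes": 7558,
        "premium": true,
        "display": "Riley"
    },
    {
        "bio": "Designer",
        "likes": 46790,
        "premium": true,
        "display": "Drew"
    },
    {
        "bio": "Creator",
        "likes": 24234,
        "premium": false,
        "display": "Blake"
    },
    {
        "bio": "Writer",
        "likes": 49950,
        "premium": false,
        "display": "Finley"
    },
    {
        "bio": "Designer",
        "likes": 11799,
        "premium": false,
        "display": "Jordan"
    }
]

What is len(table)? 6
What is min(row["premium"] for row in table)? False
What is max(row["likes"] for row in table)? 49950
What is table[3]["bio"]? "Creator"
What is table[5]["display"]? "Jordan"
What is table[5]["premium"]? False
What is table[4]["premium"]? False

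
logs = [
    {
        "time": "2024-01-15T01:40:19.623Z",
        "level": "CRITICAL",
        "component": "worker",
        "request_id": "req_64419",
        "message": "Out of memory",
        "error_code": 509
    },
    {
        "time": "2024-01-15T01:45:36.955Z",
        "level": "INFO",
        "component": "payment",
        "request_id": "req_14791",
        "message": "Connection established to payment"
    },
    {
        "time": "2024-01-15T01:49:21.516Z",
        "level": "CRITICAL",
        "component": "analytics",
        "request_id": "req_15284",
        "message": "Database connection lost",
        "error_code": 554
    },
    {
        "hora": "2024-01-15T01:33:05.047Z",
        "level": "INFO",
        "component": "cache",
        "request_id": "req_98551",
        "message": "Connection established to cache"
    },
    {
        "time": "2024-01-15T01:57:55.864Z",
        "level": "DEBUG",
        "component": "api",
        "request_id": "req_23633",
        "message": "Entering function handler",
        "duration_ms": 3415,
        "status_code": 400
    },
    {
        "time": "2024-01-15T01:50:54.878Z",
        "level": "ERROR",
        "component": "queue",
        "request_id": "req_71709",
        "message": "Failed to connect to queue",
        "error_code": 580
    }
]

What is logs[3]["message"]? "Connection established to cache"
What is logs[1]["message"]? "Connection established to payment"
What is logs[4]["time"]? "2024-01-15T01:57:55.864Z"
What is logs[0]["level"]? "CRITICAL"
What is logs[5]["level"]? "ERROR"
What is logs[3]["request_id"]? "req_98551"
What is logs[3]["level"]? "INFO"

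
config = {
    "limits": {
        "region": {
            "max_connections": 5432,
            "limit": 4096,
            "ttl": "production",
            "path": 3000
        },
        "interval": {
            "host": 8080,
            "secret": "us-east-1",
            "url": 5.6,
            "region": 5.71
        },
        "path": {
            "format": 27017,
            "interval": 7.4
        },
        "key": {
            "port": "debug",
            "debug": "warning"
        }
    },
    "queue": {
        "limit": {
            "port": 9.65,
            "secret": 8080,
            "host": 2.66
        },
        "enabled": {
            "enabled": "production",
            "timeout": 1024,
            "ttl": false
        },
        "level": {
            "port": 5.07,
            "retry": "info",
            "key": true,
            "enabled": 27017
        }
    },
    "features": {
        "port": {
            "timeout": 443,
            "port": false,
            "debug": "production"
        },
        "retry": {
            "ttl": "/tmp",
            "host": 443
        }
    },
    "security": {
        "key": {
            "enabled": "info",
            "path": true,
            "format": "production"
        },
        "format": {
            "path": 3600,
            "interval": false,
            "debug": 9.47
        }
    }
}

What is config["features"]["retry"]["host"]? 443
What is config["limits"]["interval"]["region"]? 5.71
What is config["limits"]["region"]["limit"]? 4096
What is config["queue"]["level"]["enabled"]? 27017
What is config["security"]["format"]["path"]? 3600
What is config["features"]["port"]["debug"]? "production"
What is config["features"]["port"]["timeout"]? 443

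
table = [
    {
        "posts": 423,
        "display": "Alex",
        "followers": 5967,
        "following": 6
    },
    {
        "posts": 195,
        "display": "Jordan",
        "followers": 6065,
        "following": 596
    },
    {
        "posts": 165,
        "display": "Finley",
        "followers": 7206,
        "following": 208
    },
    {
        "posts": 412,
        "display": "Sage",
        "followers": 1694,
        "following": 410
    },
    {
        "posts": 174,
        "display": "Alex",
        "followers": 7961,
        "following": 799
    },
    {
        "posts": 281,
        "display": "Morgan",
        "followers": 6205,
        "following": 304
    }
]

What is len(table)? 6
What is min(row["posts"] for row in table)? 165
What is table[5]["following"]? 304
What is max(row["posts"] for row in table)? 423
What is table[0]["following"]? 6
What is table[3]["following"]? 410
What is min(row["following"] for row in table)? 6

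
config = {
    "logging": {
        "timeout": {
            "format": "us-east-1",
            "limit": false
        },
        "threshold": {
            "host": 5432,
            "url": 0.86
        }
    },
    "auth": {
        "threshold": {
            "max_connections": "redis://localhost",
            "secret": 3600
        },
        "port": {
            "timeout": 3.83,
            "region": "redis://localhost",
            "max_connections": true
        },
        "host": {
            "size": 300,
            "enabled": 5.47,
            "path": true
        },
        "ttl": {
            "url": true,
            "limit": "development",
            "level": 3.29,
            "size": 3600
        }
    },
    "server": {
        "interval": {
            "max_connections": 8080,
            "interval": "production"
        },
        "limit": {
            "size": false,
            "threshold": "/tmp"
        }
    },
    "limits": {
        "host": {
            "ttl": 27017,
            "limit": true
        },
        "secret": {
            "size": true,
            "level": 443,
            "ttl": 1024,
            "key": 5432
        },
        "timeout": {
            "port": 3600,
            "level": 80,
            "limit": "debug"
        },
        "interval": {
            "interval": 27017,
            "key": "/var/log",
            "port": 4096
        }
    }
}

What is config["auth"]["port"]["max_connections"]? True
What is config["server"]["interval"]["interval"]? "production"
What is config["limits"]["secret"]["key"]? 5432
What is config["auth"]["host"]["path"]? True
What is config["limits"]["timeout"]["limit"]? "debug"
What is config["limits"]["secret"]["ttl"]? 1024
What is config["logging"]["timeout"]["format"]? "us-east-1"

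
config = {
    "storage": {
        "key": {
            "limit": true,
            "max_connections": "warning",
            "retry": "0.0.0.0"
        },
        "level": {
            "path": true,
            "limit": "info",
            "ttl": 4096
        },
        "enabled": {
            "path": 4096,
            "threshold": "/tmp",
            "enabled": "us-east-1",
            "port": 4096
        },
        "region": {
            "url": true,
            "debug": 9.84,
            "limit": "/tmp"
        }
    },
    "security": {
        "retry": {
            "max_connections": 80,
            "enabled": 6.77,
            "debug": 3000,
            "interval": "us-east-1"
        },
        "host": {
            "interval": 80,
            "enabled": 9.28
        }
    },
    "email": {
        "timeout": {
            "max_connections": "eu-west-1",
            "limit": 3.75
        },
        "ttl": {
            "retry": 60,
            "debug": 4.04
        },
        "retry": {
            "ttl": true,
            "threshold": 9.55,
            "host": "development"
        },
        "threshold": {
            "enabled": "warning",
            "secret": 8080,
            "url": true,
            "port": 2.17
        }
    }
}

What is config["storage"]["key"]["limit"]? True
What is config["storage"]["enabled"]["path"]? 4096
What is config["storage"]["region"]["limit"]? "/tmp"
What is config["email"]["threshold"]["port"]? 2.17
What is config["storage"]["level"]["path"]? True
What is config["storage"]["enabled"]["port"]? 4096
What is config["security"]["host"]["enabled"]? 9.28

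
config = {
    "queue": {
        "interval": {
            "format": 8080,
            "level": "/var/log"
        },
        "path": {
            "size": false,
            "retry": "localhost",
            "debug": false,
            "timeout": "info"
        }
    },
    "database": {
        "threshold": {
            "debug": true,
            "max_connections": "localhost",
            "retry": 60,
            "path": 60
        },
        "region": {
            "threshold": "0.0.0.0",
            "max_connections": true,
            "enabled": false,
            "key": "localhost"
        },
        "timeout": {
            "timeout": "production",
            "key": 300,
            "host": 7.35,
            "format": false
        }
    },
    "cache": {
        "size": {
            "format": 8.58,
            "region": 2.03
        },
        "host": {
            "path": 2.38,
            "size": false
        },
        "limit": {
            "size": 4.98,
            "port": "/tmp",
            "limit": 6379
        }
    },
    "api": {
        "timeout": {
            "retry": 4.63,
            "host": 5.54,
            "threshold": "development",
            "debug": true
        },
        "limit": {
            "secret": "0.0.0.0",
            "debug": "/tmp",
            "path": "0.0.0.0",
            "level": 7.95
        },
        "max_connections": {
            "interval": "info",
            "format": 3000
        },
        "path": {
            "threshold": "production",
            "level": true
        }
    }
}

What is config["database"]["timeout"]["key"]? 300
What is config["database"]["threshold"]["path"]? 60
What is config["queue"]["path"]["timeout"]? "info"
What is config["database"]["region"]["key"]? "localhost"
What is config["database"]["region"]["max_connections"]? True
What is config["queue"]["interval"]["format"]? 8080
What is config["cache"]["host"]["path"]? 2.38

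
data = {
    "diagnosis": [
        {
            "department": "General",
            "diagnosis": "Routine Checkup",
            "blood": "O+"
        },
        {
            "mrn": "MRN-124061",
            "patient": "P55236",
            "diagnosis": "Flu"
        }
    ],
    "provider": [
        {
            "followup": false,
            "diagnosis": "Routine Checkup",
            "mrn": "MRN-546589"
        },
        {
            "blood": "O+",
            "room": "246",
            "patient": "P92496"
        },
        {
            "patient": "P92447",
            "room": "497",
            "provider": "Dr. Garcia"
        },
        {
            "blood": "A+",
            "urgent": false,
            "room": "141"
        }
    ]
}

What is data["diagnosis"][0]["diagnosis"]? "Routine Checkup"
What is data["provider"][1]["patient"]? "P92496"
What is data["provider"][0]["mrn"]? "MRN-546589"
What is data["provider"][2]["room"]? "497"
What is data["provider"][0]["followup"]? False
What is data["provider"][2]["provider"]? "Dr. Garcia"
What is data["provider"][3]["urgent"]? False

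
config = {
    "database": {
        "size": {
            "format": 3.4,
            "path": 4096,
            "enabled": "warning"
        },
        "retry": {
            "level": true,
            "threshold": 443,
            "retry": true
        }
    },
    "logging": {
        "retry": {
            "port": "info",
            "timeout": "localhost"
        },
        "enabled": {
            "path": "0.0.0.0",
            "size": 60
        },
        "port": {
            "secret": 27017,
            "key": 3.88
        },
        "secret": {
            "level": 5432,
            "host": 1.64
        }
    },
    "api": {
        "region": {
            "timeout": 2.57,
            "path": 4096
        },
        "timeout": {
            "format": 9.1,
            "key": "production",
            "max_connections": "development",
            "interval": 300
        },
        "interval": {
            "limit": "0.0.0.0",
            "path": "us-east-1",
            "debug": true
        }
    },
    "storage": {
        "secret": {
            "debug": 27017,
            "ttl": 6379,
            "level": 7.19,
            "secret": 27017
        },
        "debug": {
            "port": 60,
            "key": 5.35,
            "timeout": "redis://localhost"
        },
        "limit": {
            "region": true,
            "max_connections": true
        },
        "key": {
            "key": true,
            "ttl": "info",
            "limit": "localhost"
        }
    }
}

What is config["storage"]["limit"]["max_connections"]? True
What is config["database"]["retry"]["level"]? True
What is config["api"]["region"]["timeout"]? 2.57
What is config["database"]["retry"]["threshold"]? 443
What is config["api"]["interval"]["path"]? "us-east-1"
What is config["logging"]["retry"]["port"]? "info"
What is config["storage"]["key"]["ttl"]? "info"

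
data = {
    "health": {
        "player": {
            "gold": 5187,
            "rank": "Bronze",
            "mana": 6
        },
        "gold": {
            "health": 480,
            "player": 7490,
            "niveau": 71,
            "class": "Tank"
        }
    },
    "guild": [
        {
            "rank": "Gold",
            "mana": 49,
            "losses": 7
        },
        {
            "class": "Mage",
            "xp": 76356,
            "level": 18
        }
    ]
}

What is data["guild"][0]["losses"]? 7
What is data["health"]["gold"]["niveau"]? 71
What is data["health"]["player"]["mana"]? 6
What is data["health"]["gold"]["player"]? 7490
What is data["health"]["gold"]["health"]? 480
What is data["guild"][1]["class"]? "Mage"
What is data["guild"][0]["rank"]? "Gold"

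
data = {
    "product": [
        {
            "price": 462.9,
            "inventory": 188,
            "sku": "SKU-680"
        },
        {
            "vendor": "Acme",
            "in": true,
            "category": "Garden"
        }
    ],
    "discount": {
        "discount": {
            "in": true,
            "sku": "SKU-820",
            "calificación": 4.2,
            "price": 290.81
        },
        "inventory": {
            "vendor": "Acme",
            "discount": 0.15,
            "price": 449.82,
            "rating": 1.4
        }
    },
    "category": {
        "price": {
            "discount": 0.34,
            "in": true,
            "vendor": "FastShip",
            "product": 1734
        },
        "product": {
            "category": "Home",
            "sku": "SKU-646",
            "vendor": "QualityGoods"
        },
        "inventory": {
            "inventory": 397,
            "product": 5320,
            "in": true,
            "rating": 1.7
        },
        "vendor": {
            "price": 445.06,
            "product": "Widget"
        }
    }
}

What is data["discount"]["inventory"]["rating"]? 1.4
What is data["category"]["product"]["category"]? "Home"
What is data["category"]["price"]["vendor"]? "FastShip"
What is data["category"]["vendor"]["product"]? "Widget"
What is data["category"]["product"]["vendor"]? "QualityGoods"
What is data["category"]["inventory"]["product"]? 5320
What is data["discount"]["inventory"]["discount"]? 0.15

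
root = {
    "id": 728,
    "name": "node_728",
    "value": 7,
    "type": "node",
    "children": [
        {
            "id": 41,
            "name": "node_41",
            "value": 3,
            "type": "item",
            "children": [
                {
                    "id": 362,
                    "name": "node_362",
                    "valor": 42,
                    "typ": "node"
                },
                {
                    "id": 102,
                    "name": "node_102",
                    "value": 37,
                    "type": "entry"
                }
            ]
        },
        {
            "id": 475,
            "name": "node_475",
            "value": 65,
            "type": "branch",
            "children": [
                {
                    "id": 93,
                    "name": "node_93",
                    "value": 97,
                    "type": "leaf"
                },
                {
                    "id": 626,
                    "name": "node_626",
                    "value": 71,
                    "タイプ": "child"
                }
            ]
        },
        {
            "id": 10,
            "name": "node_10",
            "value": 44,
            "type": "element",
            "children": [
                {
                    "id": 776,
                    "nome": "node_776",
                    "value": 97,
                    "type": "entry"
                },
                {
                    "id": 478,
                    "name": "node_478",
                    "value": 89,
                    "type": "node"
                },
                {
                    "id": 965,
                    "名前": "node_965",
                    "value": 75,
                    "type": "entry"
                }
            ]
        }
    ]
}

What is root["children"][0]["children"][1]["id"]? 102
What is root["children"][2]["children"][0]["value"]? 97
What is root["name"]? "node_728"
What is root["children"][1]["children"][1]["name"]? "node_626"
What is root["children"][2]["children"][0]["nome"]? "node_776"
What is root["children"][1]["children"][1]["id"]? 626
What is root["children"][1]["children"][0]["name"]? "node_93"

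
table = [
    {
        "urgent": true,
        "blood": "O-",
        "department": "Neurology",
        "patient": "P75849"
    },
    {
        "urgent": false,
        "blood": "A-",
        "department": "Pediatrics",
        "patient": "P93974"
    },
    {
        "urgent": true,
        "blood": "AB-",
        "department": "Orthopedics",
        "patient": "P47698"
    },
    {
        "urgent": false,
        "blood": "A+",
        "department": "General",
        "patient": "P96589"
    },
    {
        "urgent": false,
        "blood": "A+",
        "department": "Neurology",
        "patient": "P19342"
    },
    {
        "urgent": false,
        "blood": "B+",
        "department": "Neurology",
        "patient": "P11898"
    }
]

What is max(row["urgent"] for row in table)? True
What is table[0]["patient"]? "P75849"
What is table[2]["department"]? "Orthopedics"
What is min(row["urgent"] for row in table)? False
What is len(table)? 6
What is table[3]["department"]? "General"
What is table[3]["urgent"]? False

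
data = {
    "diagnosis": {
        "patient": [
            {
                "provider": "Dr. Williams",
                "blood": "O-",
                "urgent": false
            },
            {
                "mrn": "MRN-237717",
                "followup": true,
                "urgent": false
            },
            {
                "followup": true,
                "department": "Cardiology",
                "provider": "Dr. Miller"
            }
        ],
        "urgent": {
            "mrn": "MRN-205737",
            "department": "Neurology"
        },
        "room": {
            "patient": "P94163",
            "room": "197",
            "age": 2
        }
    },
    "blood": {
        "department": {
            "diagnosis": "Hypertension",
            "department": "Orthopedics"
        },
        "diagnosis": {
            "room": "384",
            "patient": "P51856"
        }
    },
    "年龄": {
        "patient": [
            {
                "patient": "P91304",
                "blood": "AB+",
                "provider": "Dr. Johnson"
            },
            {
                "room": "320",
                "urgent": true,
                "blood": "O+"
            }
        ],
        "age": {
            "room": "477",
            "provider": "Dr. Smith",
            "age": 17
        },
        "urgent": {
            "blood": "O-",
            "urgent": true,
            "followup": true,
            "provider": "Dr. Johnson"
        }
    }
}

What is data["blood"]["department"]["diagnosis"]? "Hypertension"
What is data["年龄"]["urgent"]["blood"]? "O-"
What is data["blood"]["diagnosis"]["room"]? "384"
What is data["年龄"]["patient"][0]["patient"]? "P91304"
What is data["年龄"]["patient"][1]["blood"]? "O+"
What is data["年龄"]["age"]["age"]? 17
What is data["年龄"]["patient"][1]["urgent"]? True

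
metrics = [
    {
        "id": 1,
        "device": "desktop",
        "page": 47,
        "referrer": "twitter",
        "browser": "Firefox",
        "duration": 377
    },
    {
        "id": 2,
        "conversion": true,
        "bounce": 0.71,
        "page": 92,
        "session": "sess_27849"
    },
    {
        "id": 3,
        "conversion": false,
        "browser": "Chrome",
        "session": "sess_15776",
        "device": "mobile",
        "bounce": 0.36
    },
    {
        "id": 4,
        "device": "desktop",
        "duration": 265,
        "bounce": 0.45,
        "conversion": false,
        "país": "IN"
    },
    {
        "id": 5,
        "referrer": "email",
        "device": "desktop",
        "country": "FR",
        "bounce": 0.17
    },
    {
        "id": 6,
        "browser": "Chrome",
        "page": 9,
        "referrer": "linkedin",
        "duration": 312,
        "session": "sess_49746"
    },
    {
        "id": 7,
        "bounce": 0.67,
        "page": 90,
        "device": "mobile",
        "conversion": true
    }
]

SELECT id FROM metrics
[1, 2, 3, 4, 5, 6, 7]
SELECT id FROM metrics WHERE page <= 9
[6]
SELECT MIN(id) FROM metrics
1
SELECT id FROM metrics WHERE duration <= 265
[4]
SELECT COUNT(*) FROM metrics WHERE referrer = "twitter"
1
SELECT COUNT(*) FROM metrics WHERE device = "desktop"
3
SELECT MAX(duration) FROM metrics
377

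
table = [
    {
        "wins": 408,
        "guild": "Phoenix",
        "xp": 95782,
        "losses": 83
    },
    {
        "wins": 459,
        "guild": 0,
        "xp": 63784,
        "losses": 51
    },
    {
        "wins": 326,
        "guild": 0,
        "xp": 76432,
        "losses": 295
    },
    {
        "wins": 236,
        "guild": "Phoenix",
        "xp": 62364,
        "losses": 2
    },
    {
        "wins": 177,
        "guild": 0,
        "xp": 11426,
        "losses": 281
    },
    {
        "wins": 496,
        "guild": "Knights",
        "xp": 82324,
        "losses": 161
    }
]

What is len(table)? 6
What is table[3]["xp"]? 62364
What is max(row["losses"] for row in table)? 295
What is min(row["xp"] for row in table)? 11426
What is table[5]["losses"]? 161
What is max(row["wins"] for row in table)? 496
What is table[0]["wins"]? 408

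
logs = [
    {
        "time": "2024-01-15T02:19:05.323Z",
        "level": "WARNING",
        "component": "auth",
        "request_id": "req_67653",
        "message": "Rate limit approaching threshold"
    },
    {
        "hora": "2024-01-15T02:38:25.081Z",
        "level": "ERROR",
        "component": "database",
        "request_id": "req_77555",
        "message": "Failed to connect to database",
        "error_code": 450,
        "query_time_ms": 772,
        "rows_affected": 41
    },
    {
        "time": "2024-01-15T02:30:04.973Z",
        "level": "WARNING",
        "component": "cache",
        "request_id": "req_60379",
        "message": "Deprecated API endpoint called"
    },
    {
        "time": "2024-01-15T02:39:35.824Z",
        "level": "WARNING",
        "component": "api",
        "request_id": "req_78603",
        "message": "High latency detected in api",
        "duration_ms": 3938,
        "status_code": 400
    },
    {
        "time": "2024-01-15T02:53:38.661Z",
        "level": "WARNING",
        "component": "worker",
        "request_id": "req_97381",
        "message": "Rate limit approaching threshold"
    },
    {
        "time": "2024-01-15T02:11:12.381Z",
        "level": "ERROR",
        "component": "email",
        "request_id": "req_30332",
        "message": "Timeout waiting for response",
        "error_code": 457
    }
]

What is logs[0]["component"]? "auth"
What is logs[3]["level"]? "WARNING"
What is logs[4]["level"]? "WARNING"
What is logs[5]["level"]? "ERROR"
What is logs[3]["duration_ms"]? 3938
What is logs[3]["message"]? "High latency detected in api"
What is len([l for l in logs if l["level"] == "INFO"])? 0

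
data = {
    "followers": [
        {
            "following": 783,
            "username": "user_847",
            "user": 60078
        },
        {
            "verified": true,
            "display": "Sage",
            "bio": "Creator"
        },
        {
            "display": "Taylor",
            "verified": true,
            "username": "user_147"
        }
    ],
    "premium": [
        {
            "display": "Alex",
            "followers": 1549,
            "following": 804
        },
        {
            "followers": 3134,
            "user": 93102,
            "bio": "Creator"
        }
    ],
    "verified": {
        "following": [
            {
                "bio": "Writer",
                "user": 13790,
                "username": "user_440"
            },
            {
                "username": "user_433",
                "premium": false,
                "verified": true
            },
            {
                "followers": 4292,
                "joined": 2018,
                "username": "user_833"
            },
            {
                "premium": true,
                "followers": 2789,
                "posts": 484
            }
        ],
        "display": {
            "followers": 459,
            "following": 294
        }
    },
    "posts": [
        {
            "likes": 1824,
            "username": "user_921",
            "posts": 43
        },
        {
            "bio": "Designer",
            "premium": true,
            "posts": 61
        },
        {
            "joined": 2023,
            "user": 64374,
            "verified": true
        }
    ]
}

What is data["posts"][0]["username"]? "user_921"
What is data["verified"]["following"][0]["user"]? 13790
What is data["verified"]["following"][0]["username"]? "user_440"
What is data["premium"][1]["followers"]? 3134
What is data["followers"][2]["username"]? "user_147"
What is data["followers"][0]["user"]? 60078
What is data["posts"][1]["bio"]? "Designer"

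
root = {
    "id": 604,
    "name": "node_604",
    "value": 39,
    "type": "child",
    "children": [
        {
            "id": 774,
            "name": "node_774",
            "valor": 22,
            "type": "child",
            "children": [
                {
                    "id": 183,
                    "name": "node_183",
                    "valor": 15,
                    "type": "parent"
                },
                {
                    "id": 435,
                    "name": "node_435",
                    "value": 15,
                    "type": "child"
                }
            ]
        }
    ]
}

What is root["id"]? 604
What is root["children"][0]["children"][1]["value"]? 15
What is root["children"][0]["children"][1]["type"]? "child"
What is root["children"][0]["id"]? 774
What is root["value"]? 39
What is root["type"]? "child"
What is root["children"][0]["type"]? "child"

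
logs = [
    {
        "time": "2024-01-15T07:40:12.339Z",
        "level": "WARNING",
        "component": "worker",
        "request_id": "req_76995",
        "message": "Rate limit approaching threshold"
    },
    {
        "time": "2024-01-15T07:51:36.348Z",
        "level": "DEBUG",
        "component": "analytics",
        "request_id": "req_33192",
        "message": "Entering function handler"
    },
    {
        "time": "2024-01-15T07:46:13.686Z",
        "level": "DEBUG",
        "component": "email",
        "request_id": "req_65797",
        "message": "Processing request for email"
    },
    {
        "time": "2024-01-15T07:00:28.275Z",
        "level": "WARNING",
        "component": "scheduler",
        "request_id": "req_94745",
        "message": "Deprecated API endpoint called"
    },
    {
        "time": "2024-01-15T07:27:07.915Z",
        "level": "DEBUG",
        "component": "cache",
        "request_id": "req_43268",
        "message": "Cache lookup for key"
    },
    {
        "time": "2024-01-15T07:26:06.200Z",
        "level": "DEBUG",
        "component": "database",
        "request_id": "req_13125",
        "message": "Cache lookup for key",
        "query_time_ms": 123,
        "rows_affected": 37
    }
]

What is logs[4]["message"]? "Cache lookup for key"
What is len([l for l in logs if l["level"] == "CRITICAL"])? 0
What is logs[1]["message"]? "Entering function handler"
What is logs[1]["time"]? "2024-01-15T07:51:36.348Z"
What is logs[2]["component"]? "email"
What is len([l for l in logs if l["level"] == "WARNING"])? 2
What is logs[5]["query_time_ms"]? 123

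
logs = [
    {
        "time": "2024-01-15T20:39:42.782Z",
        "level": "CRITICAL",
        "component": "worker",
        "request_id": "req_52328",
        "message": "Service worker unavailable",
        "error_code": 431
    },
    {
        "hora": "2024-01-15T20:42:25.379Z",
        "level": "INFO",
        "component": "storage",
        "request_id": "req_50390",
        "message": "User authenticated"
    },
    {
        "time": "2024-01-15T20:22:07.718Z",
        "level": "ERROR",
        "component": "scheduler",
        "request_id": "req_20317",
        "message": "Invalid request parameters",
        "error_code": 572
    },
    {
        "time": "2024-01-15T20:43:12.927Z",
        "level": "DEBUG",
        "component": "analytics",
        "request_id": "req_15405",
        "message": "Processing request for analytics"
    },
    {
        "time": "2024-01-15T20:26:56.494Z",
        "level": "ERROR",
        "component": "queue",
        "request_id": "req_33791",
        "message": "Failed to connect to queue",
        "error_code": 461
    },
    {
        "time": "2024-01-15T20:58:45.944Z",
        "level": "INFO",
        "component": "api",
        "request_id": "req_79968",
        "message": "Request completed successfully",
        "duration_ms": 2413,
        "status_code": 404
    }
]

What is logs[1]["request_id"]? "req_50390"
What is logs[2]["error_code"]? 572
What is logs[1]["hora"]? "2024-01-15T20:42:25.379Z"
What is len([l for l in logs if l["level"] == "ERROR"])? 2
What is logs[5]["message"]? "Request completed successfully"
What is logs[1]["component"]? "storage"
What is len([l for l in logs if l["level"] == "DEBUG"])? 1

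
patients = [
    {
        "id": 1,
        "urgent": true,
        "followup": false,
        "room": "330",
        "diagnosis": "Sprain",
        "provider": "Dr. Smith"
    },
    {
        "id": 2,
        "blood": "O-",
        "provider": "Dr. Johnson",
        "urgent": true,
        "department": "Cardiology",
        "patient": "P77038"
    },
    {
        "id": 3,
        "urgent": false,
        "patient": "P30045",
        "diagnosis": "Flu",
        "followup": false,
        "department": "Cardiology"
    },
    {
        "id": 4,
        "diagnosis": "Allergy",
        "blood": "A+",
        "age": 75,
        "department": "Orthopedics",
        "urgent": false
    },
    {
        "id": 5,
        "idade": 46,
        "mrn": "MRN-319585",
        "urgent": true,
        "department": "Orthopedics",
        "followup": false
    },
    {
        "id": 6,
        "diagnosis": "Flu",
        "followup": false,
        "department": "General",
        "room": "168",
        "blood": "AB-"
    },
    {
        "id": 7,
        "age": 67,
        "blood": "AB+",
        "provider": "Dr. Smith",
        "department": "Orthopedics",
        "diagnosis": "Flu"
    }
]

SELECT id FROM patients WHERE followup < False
[]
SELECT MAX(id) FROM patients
7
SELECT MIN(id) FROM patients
1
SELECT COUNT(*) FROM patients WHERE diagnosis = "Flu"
3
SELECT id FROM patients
[1, 2, 3, 4, 5, 6, 7]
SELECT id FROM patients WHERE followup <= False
[1, 3, 5, 6]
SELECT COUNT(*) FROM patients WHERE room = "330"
1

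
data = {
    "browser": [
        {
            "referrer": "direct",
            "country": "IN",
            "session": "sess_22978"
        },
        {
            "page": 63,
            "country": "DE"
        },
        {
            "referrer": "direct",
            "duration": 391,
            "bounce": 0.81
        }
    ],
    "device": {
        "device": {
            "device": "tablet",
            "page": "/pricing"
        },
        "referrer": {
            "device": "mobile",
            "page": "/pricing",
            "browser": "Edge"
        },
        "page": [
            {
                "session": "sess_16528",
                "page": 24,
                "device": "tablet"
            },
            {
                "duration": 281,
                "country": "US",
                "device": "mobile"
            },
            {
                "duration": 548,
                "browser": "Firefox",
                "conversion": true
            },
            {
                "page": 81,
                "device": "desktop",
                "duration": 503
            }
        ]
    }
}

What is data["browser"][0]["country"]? "IN"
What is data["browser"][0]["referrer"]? "direct"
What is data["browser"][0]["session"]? "sess_22978"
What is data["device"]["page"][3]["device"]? "desktop"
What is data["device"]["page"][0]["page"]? 24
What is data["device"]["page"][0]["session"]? "sess_16528"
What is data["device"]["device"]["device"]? "tablet"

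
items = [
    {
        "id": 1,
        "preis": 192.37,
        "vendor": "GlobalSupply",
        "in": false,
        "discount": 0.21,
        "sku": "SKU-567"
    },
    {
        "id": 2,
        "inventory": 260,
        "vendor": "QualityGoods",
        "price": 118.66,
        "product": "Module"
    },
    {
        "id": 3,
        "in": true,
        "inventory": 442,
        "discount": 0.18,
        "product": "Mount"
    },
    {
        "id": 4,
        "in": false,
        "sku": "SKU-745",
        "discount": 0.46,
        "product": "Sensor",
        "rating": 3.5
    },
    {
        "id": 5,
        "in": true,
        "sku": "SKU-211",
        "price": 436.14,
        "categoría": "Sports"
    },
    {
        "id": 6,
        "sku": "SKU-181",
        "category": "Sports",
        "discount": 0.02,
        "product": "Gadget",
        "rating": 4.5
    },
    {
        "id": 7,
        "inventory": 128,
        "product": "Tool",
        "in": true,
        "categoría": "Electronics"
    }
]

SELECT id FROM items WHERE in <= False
[1, 4]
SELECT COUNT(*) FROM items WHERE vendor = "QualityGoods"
1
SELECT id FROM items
[1, 2, 3, 4, 5, 6, 7]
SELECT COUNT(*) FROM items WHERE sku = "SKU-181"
1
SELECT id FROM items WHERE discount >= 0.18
[1, 3, 4]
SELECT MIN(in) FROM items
False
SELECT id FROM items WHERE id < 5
[1, 2, 3, 4]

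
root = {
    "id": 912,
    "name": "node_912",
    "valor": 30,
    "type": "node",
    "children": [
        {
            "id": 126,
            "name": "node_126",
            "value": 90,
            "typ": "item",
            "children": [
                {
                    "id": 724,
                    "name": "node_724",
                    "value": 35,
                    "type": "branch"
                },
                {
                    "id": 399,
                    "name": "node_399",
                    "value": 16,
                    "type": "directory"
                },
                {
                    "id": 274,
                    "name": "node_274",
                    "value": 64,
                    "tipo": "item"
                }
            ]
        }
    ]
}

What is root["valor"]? 30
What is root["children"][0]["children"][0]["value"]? 35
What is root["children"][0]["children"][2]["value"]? 64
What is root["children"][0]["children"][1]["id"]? 399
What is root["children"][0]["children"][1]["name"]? "node_399"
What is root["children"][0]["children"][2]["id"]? 274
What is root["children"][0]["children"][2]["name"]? "node_274"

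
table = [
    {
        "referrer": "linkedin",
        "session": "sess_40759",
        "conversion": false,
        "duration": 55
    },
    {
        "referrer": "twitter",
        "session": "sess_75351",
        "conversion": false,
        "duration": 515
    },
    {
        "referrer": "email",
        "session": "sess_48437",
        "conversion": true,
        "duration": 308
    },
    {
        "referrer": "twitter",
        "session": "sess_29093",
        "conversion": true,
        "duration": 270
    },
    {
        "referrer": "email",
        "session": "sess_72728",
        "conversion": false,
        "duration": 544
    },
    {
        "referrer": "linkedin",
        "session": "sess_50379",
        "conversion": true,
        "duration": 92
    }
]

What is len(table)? 6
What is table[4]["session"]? "sess_72728"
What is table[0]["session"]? "sess_40759"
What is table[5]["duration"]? 92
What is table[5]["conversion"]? True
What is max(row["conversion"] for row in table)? True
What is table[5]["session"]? "sess_50379"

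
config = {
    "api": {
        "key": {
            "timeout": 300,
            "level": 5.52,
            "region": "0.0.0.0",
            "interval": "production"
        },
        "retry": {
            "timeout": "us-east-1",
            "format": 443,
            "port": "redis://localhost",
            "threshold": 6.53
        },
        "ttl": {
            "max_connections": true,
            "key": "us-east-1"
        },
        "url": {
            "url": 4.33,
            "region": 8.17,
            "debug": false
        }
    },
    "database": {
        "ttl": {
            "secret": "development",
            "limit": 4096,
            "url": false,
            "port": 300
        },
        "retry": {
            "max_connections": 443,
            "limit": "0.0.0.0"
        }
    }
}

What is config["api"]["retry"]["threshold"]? 6.53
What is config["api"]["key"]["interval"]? "production"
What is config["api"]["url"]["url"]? 4.33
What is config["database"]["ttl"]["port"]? 300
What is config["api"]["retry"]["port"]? "redis://localhost"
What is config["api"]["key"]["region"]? "0.0.0.0"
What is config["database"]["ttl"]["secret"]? "development"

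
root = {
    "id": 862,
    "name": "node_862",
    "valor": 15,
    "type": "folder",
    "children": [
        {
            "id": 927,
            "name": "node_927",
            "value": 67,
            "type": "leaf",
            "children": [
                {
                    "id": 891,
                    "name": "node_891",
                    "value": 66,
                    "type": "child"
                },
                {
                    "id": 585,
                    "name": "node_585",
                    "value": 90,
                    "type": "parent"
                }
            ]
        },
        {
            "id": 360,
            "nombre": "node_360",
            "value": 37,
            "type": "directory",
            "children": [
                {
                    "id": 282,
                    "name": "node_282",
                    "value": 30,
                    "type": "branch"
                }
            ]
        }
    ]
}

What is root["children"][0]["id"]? 927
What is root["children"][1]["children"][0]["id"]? 282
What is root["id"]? 862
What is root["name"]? "node_862"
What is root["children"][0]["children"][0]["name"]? "node_891"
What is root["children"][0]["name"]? "node_927"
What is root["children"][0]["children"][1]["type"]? "parent"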